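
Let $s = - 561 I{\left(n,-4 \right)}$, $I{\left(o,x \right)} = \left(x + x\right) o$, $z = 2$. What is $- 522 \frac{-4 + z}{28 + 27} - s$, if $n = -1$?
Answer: $\frac{247884}{55} \approx 4507.0$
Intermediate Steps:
$I{\left(o,x \right)} = 2 o x$ ($I{\left(o,x \right)} = 2 x o = 2 o x$)
$s = -4488$ ($s = - 561 \cdot 2 \left(-1\right) \left(-4\right) = \left(-561\right) 8 = -4488$)
$- 522 \frac{-4 + z}{28 + 27} - s = - 522 \frac{-4 + 2}{28 + 27} - -4488 = - 522 \left(- \frac{2}{55}\right) + 4488 = - 522 \left(\left(-2\right) \frac{1}{55}\right) + 4488 = \left(-522\right) \left(- \frac{2}{55}\right) + 4488 = \frac{1044}{55} + 4488 = \frac{247884}{55}$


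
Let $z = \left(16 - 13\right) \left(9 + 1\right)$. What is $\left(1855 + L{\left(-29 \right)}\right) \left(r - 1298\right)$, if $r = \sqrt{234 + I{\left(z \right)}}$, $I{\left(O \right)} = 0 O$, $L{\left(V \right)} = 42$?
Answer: $-2462306 + 5691 \sqrt{26} \approx -2.4333 \cdot 10^{6}$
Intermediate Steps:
$z = 30$ ($z = 3 \cdot 10 = 30$)
$I{\left(O \right)} = 0$
$r = 3 \sqrt{26}$ ($r = \sqrt{234 + 0} = \sqrt{234} = 3 \sqrt{26} \approx 15.297$)
$\left(1855 + L{\left(-29 \right)}\right) \left(r - 1298\right) = \left(1855 + 42\right) \left(3 \sqrt{26} - 1298\right) = 1897 \left(-1298 + 3 \sqrt{26}\right) = -2462306 + 5691 \sqrt{26}$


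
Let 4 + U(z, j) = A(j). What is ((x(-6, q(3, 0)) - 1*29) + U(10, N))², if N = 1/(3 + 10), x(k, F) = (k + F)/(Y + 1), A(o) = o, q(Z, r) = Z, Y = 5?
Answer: 755161/676 ≈ 1117.1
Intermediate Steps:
x(k, F) = F/6 + k/6 (x(k, F) = (k + F)/(5 + 1) = (F + k)/6 = (F + k)*(⅙) = F/6 + k/6)
N = 1/13 ≈ 0.076923
U(z, j) = -4 + j
((x(-6, q(3, 0)) - 1*29) + U(10, N))² = ((((⅙)*3 + (⅙)*(-6)) - 1*29) + (-4 + 1/13))² = (((½ - 1) - 29) - 51/13)² = ((-½ - 29) - 51/13)² = (-59/2 - 51/13)² = (-869/26)² = 755161/676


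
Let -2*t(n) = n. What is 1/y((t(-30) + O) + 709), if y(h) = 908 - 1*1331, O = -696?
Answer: -1/423 ≈ -0.0023641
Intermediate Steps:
t(n) = -n/2
y(h) = -423 (y(h) = 908 - 1331 = -423)
1/y((t(-30) + O) + 709) = 1/(-423) = -1/423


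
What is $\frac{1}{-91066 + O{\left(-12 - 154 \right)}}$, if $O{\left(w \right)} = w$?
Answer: $- \frac{1}{91232} \approx -1.0961 \cdot 10^{-5}$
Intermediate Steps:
$\frac{1}{-91066 + O{\left(-12 - 154 \right)}} = \frac{1}{-91066 - 166} = \frac{1}{-91232} = - \frac{1}{91232}$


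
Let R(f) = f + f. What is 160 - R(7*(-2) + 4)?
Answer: 180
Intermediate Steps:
R(f) = 2*f
160 - R(7*(-2) + 4) = 160 - 2*(7*(-2) + 4) = 160 - 2*(-14 + 4) = 160 - 2*(-10) = 160 - 1*(-20) = 160 + 20 = 180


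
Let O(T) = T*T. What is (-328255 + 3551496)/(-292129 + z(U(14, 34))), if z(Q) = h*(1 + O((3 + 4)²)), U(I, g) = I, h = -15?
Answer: -3223241/328159 ≈ -9.8222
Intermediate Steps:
O(T) = T²
z(Q) = -36030 (z(Q) = -15*(1 + ((3 + 4)²)²) = -15*(1 + (7²)²) = -15*(1 + 49²) = -15*(1 + 2401) = -15*2402 = -36030)
(-328255 + 3551496)/(-292129 + z(U(14, 34))) = (-328255 + 3551496)/(-292129 - 36030) = 3223241/(-328159) = 3223241*(-1/328159) = -3223241/328159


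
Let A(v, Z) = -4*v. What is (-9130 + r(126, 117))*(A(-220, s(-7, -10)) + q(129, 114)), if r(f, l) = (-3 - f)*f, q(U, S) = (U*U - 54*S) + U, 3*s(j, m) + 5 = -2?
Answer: -291763696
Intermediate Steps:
s(j, m) = -7/3 (s(j, m) = -5/3 + (1/3)*(-2) = -5/3 - 2/3 = -7/3)
q(U, S) = U + U**2 - 54*S (q(U, S) = (U**2 - 54*S) + U = U + U**2 - 54*S)
r(f, l) = f*(-3 - f)
(-9130 + r(126, 117))*(A(-220, s(-7, -10)) + q(129, 114)) = (-9130 - 1*126*(3 + 126))*(-4*(-220) + (129 + 129**2 - 54*114)) = (-9130 - 1*126*129)*(880 + (129 + 16641 - 6156)) = (-9130 - 16254)*(880 + 10614) = -25384*11494 = -291763696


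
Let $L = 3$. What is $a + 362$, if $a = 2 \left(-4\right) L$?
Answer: $338$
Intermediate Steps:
$a = -24$ ($a = 2 \left(-4\right) 3 = \left(-8\right) 3 = -24$)
$a + 362 = -24 + 362 = 338$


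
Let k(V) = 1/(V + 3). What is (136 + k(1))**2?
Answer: 297025/16 ≈ 18564.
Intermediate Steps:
k(V) = 1/(3 + V)
(136 + k(1))**2 = (136 + 1/(3 + 1))**2 = (136 + 1/4)**2 = (545/4)**2 = 297025/16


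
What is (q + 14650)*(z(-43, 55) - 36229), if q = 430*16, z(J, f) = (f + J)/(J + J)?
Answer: -33540575090/43 ≈ -7.8001e+8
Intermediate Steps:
z(J, f) = (J + f)/(2*J) (z(J, f) = (J + f)/((2*J)) = (J + f)*(1/(2*J)) = (J + f)/(2*J))
q = 6880
(q + 14650)*(z(-43, 55) - 36229) = (6880 + 14650)*((½)*(-43 + 55)/(-43) - 36229) = 21530*((½)*(-1/43)*12 - 36229) = 21530*(-6/43 - 36229) = 21530*(-1557853/43) = -33540575090/43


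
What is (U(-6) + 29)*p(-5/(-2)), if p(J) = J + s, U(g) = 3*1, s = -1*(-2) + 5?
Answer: 304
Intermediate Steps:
s = 7 (s = 2 + 5 = 7)
U(g) = 3
p(J) = 7 + J (p(J) = J + 7 = 7 + J)
(U(-6) + 29)*p(-5/(-2)) = (3 + 29)*(7 - 5/(-2)) = 32*(7 - 5*(-½)) = 32*(7 + 5/2) = 32*(19/2) = 304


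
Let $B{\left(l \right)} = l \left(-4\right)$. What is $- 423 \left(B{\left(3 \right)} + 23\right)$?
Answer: $-4653$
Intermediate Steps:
$B{\left(l \right)} = - 4 l$
$- 423 \left(B{\left(3 \right)} + 23\right) = - 423 \left(\left(-4\right) 3 + 23\right) = - 423 \left(-12 + 23\right) = \left(-423\right) 11 = -4653$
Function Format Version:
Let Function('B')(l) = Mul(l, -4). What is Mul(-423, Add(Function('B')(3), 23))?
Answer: -4653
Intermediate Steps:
Function('B')(l) = Mul(-4, l)
Mul(-423, Add(Function('B')(3), 23)) = Mul(-423, Add(Mul(-4, 3), 23)) = Mul(-423, Add(-12, 23)) = Mul(-423, 11) = -4653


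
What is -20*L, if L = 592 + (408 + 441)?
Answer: -28820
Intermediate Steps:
L = 1441 (L = 592 + 849 = 1441)
-20*L = -20*1441 = -28820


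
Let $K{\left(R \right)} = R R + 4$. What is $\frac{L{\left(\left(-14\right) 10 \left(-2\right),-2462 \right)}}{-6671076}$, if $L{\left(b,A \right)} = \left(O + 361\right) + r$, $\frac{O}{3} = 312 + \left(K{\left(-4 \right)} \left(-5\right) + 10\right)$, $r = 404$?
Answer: $- \frac{477}{2223692} \approx -0.00021451$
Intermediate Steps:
$K{\left(R \right)} = 4 + R^{2}$ ($K{\left(R \right)} = R^{2} + 4 = 4 + R^{2}$)
$O = 666$ ($O = 3 \left(312 + \left(\left(4 + \left(-4\right)^{2}\right) \left(-5\right) + 10\right)\right) = 3 \left(312 + \left(\left(4 + 16\right) \left(-5\right) + 10\right)\right) = 3 \left(312 + \left(20 \left(-5\right) + 10\right)\right) = 3 \left(312 + \left(-100 + 10\right)\right) = 3 \left(312 - 90\right) = 3 \cdot 222 = 666$)
$L{\left(b,A \right)} = 1431$ ($L{\left(b,A \right)} = \left(666 + 361\right) + 404 = 1027 + 404 = 1431$)
$\frac{L{\left(\left(-14\right) 10 \left(-2\right),-2462 \right)}}{-6671076} = \frac{1431}{-6671076} = 1431 \left(- \frac{1}{6671076}\right) = - \frac{477}{2223692}$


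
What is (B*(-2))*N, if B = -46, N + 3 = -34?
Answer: -3404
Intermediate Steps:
N = -37 (N = -3 - 34 = -37)
(B*(-2))*N = -46*(-2)*(-37) = 92*(-37) = -3404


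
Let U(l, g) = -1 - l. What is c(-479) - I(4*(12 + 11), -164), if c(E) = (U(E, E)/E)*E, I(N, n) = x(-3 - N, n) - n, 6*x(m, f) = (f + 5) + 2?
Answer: 2041/6 ≈ 340.17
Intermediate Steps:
x(m, f) = 7/6 + f/6 (x(m, f) = ((f + 5) + 2)/6 = ((5 + f) + 2)/6 = (7 + f)/6 = 7/6 + f/6)
I(N, n) = 7/6 - 5*n/6 (I(N, n) = (7/6 + n/6) - n = 7/6 - 5*n/6)
c(E) = -1 - E (c(E) = ((-1 - E)/E)*E = -1 - E)
c(-479) - I(4*(12 + 11), -164) = (-1 - 1*(-479)) - (7/6 - ⅚*(-164)) = (-1 + 479) - (7/6 + 410/3) = 478 - 1*827/6 = 478 - 827/6 = 2041/6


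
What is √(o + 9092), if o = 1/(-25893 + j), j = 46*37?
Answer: √5320679117061/24191 ≈ 95.352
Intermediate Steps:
j = 1702
o = -1/24191 (o = 1/(-25893 + 1702) = 1/(-24191) = -1/24191 ≈ -4.1338e-5)
√(o + 9092) = √(-1/24191 + 9092) = √(219944571/24191) = √5320679117061/24191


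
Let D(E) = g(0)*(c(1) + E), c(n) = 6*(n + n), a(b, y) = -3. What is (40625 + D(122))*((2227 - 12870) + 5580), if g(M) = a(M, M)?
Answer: -203649049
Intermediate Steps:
g(M) = -3
c(n) = 12*n (c(n) = 6*(2*n) = 12*n)
D(E) = -36 - 3*E (D(E) = -3*(12*1 + E) = -3*(12 + E) = -36 - 3*E)
(40625 + D(122))*((2227 - 12870) + 5580) = (40625 + (-36 - 3*122))*((2227 - 12870) + 5580) = (40625 + (-36 - 366))*(-10643 + 5580) = (40625 - 402)*(-5063) = 40223*(-5063) = -203649049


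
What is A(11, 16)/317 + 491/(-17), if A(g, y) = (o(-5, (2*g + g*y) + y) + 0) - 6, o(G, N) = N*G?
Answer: -173939/5389 ≈ -32.277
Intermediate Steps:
o(G, N) = G*N
A(g, y) = -6 - 10*g - 5*y - 5*g*y (A(g, y) = (-5*((2*g + g*y) + y) + 0) - 6 = (-5*(y + 2*g + g*y) + 0) - 6 = ((-10*g - 5*y - 5*g*y) + 0) - 6 = (-10*g - 5*y - 5*g*y) - 6 = -6 - 10*g - 5*y - 5*g*y)
A(11, 16)/317 + 491/(-17) = (-6 - 10*11 - 5*16 - 5*11*16)/317 + 491/(-17) = (-6 - 110 - 80 - 880)*(1/317) + 491*(-1/17) = -1076*1/317 - 491/17 = -1076/317 - 491/17 = -173939/5389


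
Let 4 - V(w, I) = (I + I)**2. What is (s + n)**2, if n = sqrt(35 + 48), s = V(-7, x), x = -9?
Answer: (-320 + sqrt(83))**2 ≈ 96652.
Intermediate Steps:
V(w, I) = 4 - 4*I**2 (V(w, I) = 4 - (I + I)**2 = 4 - (2*I)**2 = 4 - 4*I**2)
s = -320 (s = 4 - 4*(-9)**2 = 4 - 4*81 = 4 - 324 = -320)
n = sqrt(83) ≈ 9.1104
(s + n)**2 = (-320 + sqrt(83))**2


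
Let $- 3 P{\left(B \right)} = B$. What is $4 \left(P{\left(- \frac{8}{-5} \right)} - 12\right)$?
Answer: $- \frac{752}{15} \approx -50.133$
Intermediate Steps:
$P{\left(B \right)} = - \frac{B}{3}$
$4 \left(P{\left(- \frac{8}{-5} \right)} - 12\right) = 4 \left(- \frac{\left(-8\right) \frac{1}{-5}}{3} - 12\right) = 4 \left(- \frac{\left(-8\right) \left(- \frac{1}{5}\right)}{3} - 12\right) = 4 \left(\left(- \frac{1}{3}\right) \frac{8}{5} - 12\right) = 4 \left(- \frac{8}{15} - 12\right) = 4 \left(- \frac{188}{15}\right) = - \frac{752}{15}$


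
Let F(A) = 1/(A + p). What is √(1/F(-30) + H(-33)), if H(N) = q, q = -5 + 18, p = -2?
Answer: I*√19 ≈ 4.3589*I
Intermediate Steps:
q = 13
H(N) = 13
F(A) = 1/(-2 + A) (F(A) = 1/(A - 2) = 1/(-2 + A))
√(1/F(-30) + H(-33)) = √(1/(1/(-2 - 30)) + 13) = √(1/(1/(-32)) + 13) = √(1/(-1/32) + 13) = √(-32 + 13) = √(-19) = I*√19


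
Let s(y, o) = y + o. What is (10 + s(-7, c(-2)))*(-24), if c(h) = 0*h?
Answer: -72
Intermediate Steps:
c(h) = 0
s(y, o) = o + y
(10 + s(-7, c(-2)))*(-24) = (10 + (0 - 7))*(-24) = (10 - 7)*(-24) = 3*(-24) = -72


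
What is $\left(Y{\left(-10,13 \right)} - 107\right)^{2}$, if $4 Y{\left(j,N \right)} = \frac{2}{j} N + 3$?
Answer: $\frac{1142761}{100} \approx 11428.0$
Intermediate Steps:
$Y{\left(j,N \right)} = \frac{3}{4} + \frac{N}{2 j}$ ($Y{\left(j,N \right)} = \frac{\frac{2}{j} N + 3}{4} = \frac{\frac{2 N}{j} + 3}{4} = \frac{3 + \frac{2 N}{j}}{4} = \frac{3}{4} + \frac{N}{2 j}$)
$\left(Y{\left(-10,13 \right)} - 107\right)^{2} = \left(\left(\frac{3}{4} + \frac{1}{2} \cdot 13 \frac{1}{-10}\right) - 107\right)^{2} = \left(\left(\frac{3}{4} + \frac{1}{2} \cdot 13 \left(- \frac{1}{10}\right)\right) - 107\right)^{2} = \left(\left(\frac{3}{4} - \frac{13}{20}\right) - 107\right)^{2} = \left(\frac{1}{10} - 107\right)^{2} = \left(- \frac{1069}{10}\right)^{2} = \frac{1142761}{100}$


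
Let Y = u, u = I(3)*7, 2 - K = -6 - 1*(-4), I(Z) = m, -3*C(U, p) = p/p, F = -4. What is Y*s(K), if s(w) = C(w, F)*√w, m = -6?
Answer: 28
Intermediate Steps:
C(U, p) = -⅓ (C(U, p) = -p/(3*p) = -⅓*1 = -⅓)
I(Z) = -6
K = 4 (K = 2 - (-6 - 1*(-4)) = 2 - (-6 + 4) = 2 - 1*(-2) = 2 + 2 = 4)
s(w) = -√w/3
u = -42 (u = -6*7 = -42)
Y = -42
Y*s(K) = -(-14)*√4 = -(-14)*2 = -42*(-⅔) = 28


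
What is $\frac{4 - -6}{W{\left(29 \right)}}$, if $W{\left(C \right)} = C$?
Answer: $\frac{10}{29} \approx 0.34483$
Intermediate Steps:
$\frac{4 - -6}{W{\left(29 \right)}} = \frac{4 - -6}{29} = \left(4 + 6\right) \frac{1}{29} = 10 \cdot \frac{1}{29} = \frac{10}{29}$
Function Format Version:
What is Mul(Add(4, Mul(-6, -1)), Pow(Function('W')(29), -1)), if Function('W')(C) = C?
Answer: Rational(10, 29) ≈ 0.34483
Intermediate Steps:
Mul(Add(4, Mul(-6, -1)), Pow(Function('W')(29), -1)) = Mul(Add(4, Mul(-6, -1)), Pow(29, -1)) = Mul(Add(4, 6), Rational(1, 29)) = Mul(10, Rational(1, 29)) = Rational(10, 29)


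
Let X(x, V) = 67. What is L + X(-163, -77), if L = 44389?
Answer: 44456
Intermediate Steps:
L + X(-163, -77) = 44389 + 67 = 44456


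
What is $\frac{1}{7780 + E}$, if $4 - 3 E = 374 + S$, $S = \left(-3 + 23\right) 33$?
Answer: $\frac{3}{22310} \approx 0.00013447$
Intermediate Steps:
$S = 660$ ($S = 20 \cdot 33 = 660$)
$E = - \frac{1030}{3}$ ($E = \frac{4}{3} - \frac{374 + 660}{3} = \frac{4}{3} - \frac{1034}{3} = - \frac{1030}{3} \approx -343.33$)
$\frac{1}{7780 + E} = \frac{1}{7780 - \frac{1030}{3}} = \frac{1}{\frac{22310}{3}} = \frac{3}{22310}$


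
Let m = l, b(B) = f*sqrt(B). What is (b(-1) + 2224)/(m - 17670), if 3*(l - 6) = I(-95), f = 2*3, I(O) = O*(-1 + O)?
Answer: -139/914 - 3*I/7312 ≈ -0.15208 - 0.00041028*I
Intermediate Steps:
f = 6
b(B) = 6*sqrt(B)
l = 3046 (l = 6 + (-95*(-1 - 95))/3 = 6 + (-95*(-96))/3 = 6 + (1/3)*9120 = 6 + 3040 = 3046)
m = 3046
(b(-1) + 2224)/(m - 17670) = (6*sqrt(-1) + 2224)/(3046 - 17670) = (6*I + 2224)/(-14624) = (2224 + 6*I)*(-1/14624) = -139/914 - 3*I/7312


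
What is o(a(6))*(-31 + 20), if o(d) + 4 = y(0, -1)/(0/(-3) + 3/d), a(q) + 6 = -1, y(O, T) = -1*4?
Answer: -176/3 ≈ -58.667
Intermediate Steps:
y(O, T) = -4
a(q) = -7 (a(q) = -6 - 1 = -7)
o(d) = -4 - 4*d/3 (o(d) = -4 - 4/(0/(-3) + 3/d) = -4 - 4/(0*(-⅓) + 3/d) = -4 - 4/(0 + 3/d) = -4 - 4*d/3)
o(a(6))*(-31 + 20) = (-4 - 4/3*(-7))*(-31 + 20) = (-4 + 28/3)*(-11) = (16/3)*(-11) = -176/3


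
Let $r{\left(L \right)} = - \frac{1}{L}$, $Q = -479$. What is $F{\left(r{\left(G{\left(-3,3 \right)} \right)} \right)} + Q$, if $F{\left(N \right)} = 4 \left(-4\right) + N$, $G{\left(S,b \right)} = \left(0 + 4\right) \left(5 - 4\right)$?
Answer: $- \frac{1981}{4} \approx -495.25$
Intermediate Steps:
$G{\left(S,b \right)} = 4$ ($G{\left(S,b \right)} = 4 \cdot 1 = 4$)
$F{\left(N \right)} = -16 + N$
$F{\left(r{\left(G{\left(-3,3 \right)} \right)} \right)} + Q = \left(-16 - \frac{1}{4}\right) - 479 = - \frac{65}{4} - 479 = - \frac{1981}{4}$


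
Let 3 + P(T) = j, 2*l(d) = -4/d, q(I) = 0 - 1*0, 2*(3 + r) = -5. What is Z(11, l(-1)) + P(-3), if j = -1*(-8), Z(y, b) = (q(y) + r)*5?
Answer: -45/2 ≈ -22.500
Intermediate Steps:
r = -11/2 (r = -3 + (½)*(-5) = -3 - 5/2 = -11/2 ≈ -5.5000)
q(I) = 0 (q(I) = 0 + 0 = 0)
l(d) = -2/d (l(d) = (-4/d)/2 = -2/d)
Z(y, b) = -55/2 (Z(y, b) = (0 - 11/2)*5 = -11/2*5 = -55/2)
j = 8
P(T) = 5 (P(T) = -3 + 8 = 5)
Z(11, l(-1)) + P(-3) = -55/2 + 5 = -45/2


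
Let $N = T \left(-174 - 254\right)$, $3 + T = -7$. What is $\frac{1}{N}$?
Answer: $\frac{1}{4280} \approx 0.00023364$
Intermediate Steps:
$T = -10$ ($T = -3 - 7 = -10$)
$N = 4280$ ($N = - 10 \left(-174 - 254\right) = \left(-10\right) \left(-428\right) = 4280$)
$\frac{1}{N} = \frac{1}{4280}$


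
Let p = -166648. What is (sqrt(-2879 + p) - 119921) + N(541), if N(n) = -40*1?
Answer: -119961 + I*sqrt(169527) ≈ -1.1996e+5 + 411.74*I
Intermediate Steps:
N(n) = -40
(sqrt(-2879 + p) - 119921) + N(541) = (sqrt(-2879 - 166648) - 119921) - 40 = (sqrt(-169527) - 119921) - 40 = (I*sqrt(169527) - 119921) - 40 = (-119921 + I*sqrt(169527)) - 40 = -119961 + I*sqrt(169527)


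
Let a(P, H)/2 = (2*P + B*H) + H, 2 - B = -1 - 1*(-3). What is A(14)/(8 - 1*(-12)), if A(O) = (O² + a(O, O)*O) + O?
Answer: 693/10 ≈ 69.300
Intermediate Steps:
B = 0 (B = 2 - (-1 - 1*(-3)) = 2 - (-1 + 3) = 2 - 1*2 = 2 - 2 = 0)
a(P, H) = 2*H + 4*P (a(P, H) = 2*((2*P + 0*H) + H) = 2*((2*P + 0) + H) = 2*(2*P + H) = 2*(H + 2*P) = 2*H + 4*P)
A(O) = O + 7*O² (A(O) = (O² + (2*O + 4*O)*O) + O = (O² + (6*O)*O) + O = (O² + 6*O²) + O = 7*O² + O = O + 7*O²)
A(14)/(8 - 1*(-12)) = (14*(1 + 7*14))/(8 - 1*(-12)) = (14*(1 + 98))/(8 + 12) = (14*99)/20 = 1386*(1/20) = 693/10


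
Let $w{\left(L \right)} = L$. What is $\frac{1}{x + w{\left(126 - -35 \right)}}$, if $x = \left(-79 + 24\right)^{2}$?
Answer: $\frac{1}{3186} \approx 0.00031387$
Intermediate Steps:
$x = 3025$ ($x = \left(-55\right)^{2} = 3025$)
$\frac{1}{x + w{\left(126 - -35 \right)}} = \frac{1}{3025 + \left(126 - -35\right)} = \frac{1}{3025 + \left(126 + 35\right)} = \frac{1}{3025 + 161} = \frac{1}{3186}$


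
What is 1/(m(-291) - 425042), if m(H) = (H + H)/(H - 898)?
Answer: -1189/505374356 ≈ -2.3527e-6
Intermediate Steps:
m(H) = 2*H/(-898 + H) (m(H) = (2*H)/(-898 + H) = 2*H/(-898 + H))
1/(m(-291) - 425042) = 1/(2*(-291)/(-898 - 291) - 425042) = 1/(2*(-291)/(-1189) - 425042) = 1/(2*(-291)*(-1/1189) - 425042) = 1/(582/1189 - 425042) = 1/(-505374356/1189) = -1189/505374356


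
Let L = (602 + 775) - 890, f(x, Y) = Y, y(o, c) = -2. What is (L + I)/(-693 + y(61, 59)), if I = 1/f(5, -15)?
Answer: -7304/10425 ≈ -0.70062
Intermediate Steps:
L = 487 (L = 1377 - 890 = 487)
I = -1/15 (I = 1/(-15) = -1/15 ≈ -0.066667)
(L + I)/(-693 + y(61, 59)) = (487 - 1/15)/(-693 - 2) = (7304/15)/(-695) = (7304/15)*(-1/695) = -7304/10425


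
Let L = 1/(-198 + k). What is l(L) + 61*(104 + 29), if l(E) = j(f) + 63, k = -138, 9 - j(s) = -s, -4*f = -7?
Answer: 32747/4 ≈ 8186.8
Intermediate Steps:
f = 7/4 (f = -¼*(-7) = 7/4 ≈ 1.7500)
j(s) = 9 + s (j(s) = 9 - (-1)*s = 9 + s)
L = -1/336 (L = 1/(-198 - 138) = 1/(-336) = -1/336 ≈ -0.0029762)
l(E) = 295/4 (l(E) = (9 + 7/4) + 63 = 43/4 + 63 = 295/4)
l(L) + 61*(104 + 29) = 295/4 + 61*(104 + 29) = 295/4 + 61*133 = 295/4 + 8113 = 32747/4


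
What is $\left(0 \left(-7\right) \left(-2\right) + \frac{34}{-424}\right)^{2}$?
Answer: $\frac{289}{44944} \approx 0.0064302$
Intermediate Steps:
$\left(0 \left(-7\right) \left(-2\right) + \frac{34}{-424}\right)^{2} = \left(0 \left(-2\right) + 34 \left(- \frac{1}{424}\right)\right)^{2} = \left(0 - \frac{17}{212}\right)^{2} = \left(- \frac{17}{212}\right)^{2} = \frac{289}{44944}$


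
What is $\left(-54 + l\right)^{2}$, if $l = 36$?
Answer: $324$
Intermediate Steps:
$\left(-54 + l\right)^{2} = \left(-54 + 36\right)^{2} = \left(-18\right)^{2} = 324$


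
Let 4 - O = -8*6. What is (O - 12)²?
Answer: 1600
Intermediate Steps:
O = 52 (O = 4 - (-8)*6 = 4 - 1*(-48) = 4 + 48 = 52)
(O - 12)² = (52 - 12)² = 40² = 1600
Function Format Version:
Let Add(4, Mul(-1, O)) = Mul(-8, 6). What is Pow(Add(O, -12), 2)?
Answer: 1600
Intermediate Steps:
O = 52 (O = Add(4, Mul(-1, Mul(-8, 6))) = Add(4, Mul(-1, -48)) = Add(4, 48) = 52)
Pow(Add(O, -12), 2) = Pow(Add(52, -12), 2) = Pow(40, 2) = 1600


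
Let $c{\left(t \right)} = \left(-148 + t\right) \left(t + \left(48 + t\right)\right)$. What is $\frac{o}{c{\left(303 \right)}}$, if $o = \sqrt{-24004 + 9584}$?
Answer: $\frac{i \sqrt{3605}}{50685} \approx 0.0011846 i$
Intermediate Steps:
$c{\left(t \right)} = \left(-148 + t\right) \left(48 + 2 t\right)$
$o = 2 i \sqrt{3605}$ ($o = \sqrt{-14420} = 2 i \sqrt{3605} \approx 120.08 i$)
$\frac{o}{c{\left(303 \right)}} = \frac{2 i \sqrt{3605}}{-7104 - 75144 + 2 \cdot 303^{2}} = \frac{2 i \sqrt{3605}}{-7104 - 75144 + 2 \cdot 91809} = \frac{2 i \sqrt{3605}}{-7104 - 75144 + 183618} = \frac{2 i \sqrt{3605}}{101370} = 2 i \sqrt{3605} \cdot \frac{1}{101370} = \frac{i \sqrt{3605}}{50685}$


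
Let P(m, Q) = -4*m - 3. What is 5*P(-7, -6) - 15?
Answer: 110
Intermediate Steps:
P(m, Q) = -3 - 4*m
5*P(-7, -6) - 15 = 5*(-3 - 4*(-7)) - 15 = 5*(-3 + 28) - 15 = 5*25 - 15 = 125 - 15 = 110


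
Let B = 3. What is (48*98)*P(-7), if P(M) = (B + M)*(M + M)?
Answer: 263424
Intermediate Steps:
P(M) = 2*M*(3 + M) (P(M) = (3 + M)*(M + M) = (3 + M)*(2*M) = 2*M*(3 + M))
(48*98)*P(-7) = (48*98)*(2*(-7)*(3 - 7)) = 4704*(2*(-7)*(-4)) = 4704*56 = 263424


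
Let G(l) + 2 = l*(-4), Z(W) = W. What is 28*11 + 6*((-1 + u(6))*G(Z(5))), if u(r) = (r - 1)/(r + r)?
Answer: 385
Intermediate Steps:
u(r) = (-1 + r)/(2*r) (u(r) = (-1 + r)/((2*r)) = (-1 + r)*(1/(2*r)) = (-1 + r)/(2*r))
G(l) = -2 - 4*l (G(l) = -2 + l*(-4) = -2 - 4*l)
28*11 + 6*((-1 + u(6))*G(Z(5))) = 28*11 + 6*((-1 + (½)*(-1 + 6)/6)*(-2 - 4*5)) = 308 + 6*((-1 + (½)*(⅙)*5)*(-2 - 20)) = 308 + 6*((-1 + 5/12)*(-22)) = 308 + 6*(-7/12*(-22)) = 308 + 6*(77/6) = 308 + 77 = 385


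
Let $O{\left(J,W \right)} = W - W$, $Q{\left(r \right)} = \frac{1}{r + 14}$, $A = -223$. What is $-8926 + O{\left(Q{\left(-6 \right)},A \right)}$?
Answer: $-8926$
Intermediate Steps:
$Q{\left(r \right)} = \frac{1}{14 + r}$
$O{\left(J,W \right)} = 0$
$-8926 + O{\left(Q{\left(-6 \right)},A \right)} = -8926 + 0 = -8926$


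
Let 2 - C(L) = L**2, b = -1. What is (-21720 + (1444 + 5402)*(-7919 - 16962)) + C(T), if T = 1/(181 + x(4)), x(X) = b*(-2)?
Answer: -5705087046517/33489 ≈ -1.7036e+8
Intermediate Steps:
x(X) = 2 (x(X) = -1*(-2) = 2)
T = 1/183 (T = 1/(181 + 2) = 1/183 ≈ 0.0054645)
C(L) = 2 - L**2
(-21720 + (1444 + 5402)*(-7919 - 16962)) + C(T) = (-21720 + (1444 + 5402)*(-7919 - 16962)) + (2 - (1/183)**2) = (-21720 + 6846*(-24881)) + (2 - 1*1/33489) = (-21720 - 170335326) + (2 - 1/33489) = -170357046 + 66977/33489 = -5705087046517/33489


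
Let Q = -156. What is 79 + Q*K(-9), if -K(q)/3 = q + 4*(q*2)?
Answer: -37829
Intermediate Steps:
K(q) = -27*q (K(q) = -3*(q + 4*(q*2)) = -3*(q + 4*(2*q)) = -3*(q + 8*q) = -27*q)
79 + Q*K(-9) = 79 - (-4212)*(-9) = 79 - 156*243 = 79 - 37908 = -37829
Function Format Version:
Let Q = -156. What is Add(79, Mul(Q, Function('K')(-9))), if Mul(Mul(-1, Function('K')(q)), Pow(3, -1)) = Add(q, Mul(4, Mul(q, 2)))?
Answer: -37829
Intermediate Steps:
Function('K')(q) = Mul(-27, q) (Function('K')(q) = Mul(-3, Add(q, Mul(4, Mul(q, 2)))) = Mul(-3, Add(q, Mul(4, Mul(2, q)))) = Mul(-3, Add(q, Mul(8, q))) = Mul(-3, Mul(9, q)) = Mul(-27, q))
Add(79, Mul(Q, Function('K')(-9))) = Add(79, Mul(-156, Mul(-27, -9))) = Add(79, Mul(-156, 243)) = Add(79, -37908) = -37829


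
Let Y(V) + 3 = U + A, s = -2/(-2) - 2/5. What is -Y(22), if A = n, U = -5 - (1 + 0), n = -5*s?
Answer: 12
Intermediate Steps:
s = ⅗ (s = -2*(-½) - 2*⅕ = 1 - ⅖ = ⅗ ≈ 0.60000)
n = -3 (n = -5*⅗ = -3)
U = -6 (U = -5 - 1 = -6)
A = -3
Y(V) = -12 (Y(V) = -3 + (-6 - 3) = -3 - 9 = -12)
-Y(22) = -1*(-12) = 12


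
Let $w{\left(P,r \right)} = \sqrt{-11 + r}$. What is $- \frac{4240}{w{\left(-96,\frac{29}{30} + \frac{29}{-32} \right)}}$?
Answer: $\frac{16960 i \sqrt{157530}}{5251} \approx 1281.9 i$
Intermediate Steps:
$- \frac{4240}{w{\left(-96,\frac{29}{30} + \frac{29}{-32} \right)}} = - \frac{4240}{\sqrt{-11 + \left(\frac{29}{30} + \frac{29}{-32}\right)}} = - \frac{4240}{\sqrt{-11 + \left(29 \cdot \frac{1}{30} + 29 \left(- \frac{1}{32}\right)\right)}} = - \frac{4240}{\sqrt{-11 + \left(\frac{29}{30} - \frac{29}{32}\right)}} = - \frac{4240}{\sqrt{-11 + \frac{29}{480}}} = - \frac{4240}{\sqrt{- \frac{5251}{480}}} = - \frac{4240}{\frac{1}{120} i \sqrt{157530}} = - 4240 \left(- \frac{4 i \sqrt{157530}}{5251}\right) = \frac{16960 i \sqrt{157530}}{5251}$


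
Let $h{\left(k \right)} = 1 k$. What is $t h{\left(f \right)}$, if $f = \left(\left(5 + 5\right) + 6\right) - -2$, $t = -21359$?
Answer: $-384462$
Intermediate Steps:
$f = 18$ ($f = \left(10 + 6\right) + 2 = 16 + 2 = 18$)
$h{\left(k \right)} = k$
$t h{\left(f \right)} = \left(-21359\right) 18 = -384462$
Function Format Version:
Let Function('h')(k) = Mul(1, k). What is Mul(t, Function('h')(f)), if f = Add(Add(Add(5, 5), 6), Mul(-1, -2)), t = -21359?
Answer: -384462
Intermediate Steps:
f = 18 (f = Add(Add(10, 6), 2) = Add(16, 2) = 18)
Function('h')(k) = k
Mul(t, Function('h')(f)) = Mul(-21359, 18) = -384462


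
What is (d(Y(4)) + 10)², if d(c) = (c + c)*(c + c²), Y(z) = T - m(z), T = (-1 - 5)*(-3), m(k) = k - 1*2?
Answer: 75933796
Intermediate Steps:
m(k) = -2 + k (m(k) = k - 2 = -2 + k)
T = 18 (T = -6*(-3) = 18)
Y(z) = 20 - z (Y(z) = 18 - (-2 + z) = 18 + (2 - z) = 20 - z)
d(c) = 2*c*(c + c²) (d(c) = (2*c)*(c + c²) = 2*c*(c + c²))
(d(Y(4)) + 10)² = (2*(20 - 1*4)²*(1 + (20 - 1*4)) + 10)² = (2*(20 - 4)²*(1 + (20 - 4)) + 10)² = (2*16²*(1 + 16) + 10)² = (2*256*17 + 10)² = (8704 + 10)² = 8714² = 75933796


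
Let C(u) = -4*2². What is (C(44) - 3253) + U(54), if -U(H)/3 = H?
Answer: -3431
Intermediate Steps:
U(H) = -3*H
C(u) = -16 (C(u) = -4*4 = -16)
(C(44) - 3253) + U(54) = (-16 - 3253) - 3*54 = -3269 - 162 = -3431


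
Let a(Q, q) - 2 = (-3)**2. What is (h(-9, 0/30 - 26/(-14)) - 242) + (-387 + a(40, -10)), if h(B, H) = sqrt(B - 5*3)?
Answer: -618 + 2*I*sqrt(6) ≈ -618.0 + 4.899*I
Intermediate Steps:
a(Q, q) = 11 (a(Q, q) = 2 + (-3)**2 = 2 + 9 = 11)
h(B, H) = sqrt(-15 + B) (h(B, H) = sqrt(B - 15) = sqrt(-15 + B))
(h(-9, 0/30 - 26/(-14)) - 242) + (-387 + a(40, -10)) = (sqrt(-15 - 9) - 242) + (-387 + 11) = (sqrt(-24) - 242) - 376 = (2*I*sqrt(6) - 242) - 376 = (-242 + 2*I*sqrt(6)) - 376 = -618 + 2*I*sqrt(6)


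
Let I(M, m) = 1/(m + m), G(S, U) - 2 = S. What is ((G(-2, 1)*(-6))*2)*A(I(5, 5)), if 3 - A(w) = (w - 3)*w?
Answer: 0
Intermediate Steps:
G(S, U) = 2 + S
I(M, m) = 1/(2*m)
A(w) = 3 - w*(-3 + w) (A(w) = 3 - (w - 3)*w = 3 - (-3 + w)*w = 3 - w*(-3 + w))
((G(-2, 1)*(-6))*2)*A(I(5, 5)) = (((2 - 2)*(-6))*2)*(3 - ((1/2)/5)**2 + 3*((1/2)/5)) = ((0*(-6))*2)*(3 - ((1/2)*(1/5))**2 + 3*((1/2)*(1/5))) = (0*2)*(3 - (1/10)**2 + 3*(1/10)) = 0*(3 - 1*1/100 + 3/10) = 0*(3 - 1/100 + 3/10) = 0*(329/100) = 0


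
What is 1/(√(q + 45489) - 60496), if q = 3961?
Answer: -30248/1829858283 - 5*√1978/3659716566 ≈ -1.6591e-5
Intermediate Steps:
1/(√(q + 45489) - 60496) = 1/(√(3961 + 45489) - 60496) = 1/(√49450 - 60496) = 1/(5*√1978 - 60496) = 1/(-60496 + 5*√1978)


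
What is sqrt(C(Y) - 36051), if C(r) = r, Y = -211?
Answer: I*sqrt(36262) ≈ 190.43*I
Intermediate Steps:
sqrt(C(Y) - 36051) = sqrt(-211 - 36051) = sqrt(-36262) = I*sqrt(36262)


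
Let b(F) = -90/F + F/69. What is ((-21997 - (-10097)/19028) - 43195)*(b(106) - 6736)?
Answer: 30553899403116881/69585396 ≈ 4.3909e+8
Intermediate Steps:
b(F) = -90/F + F/69 (b(F) = -90/F + F*(1/69) = -90/F + F/69)
((-21997 - (-10097)/19028) - 43195)*(b(106) - 6736) = ((-21997 - (-10097)/19028) - 43195)*((-90/106 + (1/69)*106) - 6736) = ((-21997 - (-10097)/19028) - 43195)*((-90*1/106 + 106/69) - 6736) = ((-21997 - 1*(-10097/19028)) - 43195)*((-45/53 + 106/69) - 6736) = ((-21997 + 10097/19028) - 43195)*(2513/3657 - 6736) = (-418548819/19028 - 43195)*(-24631039/3657) = -1240463279/19028*(-24631039/3657) = 30553899403116881/69585396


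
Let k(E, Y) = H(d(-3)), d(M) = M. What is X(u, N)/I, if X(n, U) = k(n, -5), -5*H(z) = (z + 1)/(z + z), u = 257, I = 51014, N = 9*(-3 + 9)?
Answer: -1/765210 ≈ -1.3068e-6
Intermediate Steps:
N = 54 (N = 9*6 = 54)
H(z) = -(1 + z)/(10*z) (H(z) = -(z + 1)/(5*(z + z)) = -(1 + z)/(5*(2*z)) = -(1 + z)*1/(2*z)/5 = -(1 + z)/(10*z))
k(E, Y) = -1/15 (k(E, Y) = (⅒)*(-1 - 1*(-3))/(-3) = (⅒)*(-⅓)*(-1 + 3) = (⅒)*(-⅓)*2 = -1/15)
X(n, U) = -1/15
X(u, N)/I = -1/15/51014 = -1/15*1/51014 = -1/765210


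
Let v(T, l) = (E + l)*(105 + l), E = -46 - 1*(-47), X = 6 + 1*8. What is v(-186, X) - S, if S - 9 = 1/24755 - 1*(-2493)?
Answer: -17749336/24755 ≈ -717.00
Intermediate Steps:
X = 14 (X = 6 + 8 = 14)
E = 1 (E = -46 + 47 = 1)
v(T, l) = (1 + l)*(105 + l)
S = 61937011/24755 (S = 9 + (1/24755 - 1*(-2493)) = 9 + (1/24755 + 2493) = 9 + 61714216/24755 = 61937011/24755 ≈ 2502.0)
v(-186, X) - S = (105 + 14² + 106*14) - 1*61937011/24755 = (105 + 196 + 1484) - 61937011/24755 = 1785 - 61937011/24755 = -17749336/24755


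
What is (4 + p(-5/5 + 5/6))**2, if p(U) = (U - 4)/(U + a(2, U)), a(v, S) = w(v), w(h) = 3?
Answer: 1849/289 ≈ 6.3979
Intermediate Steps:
a(v, S) = 3
p(U) = (-4 + U)/(3 + U) (p(U) = (U - 4)/(U + 3) = (-4 + U)/(3 + U))
(4 + p(-5/5 + 5/6))**2 = (4 + (-4 + (-5/5 + 5/6))/(3 + (-5/5 + 5/6)))**2 = (4 + (-4 + (-5*1/5 + 5*(1/6)))/(3 + (-5*1/5 + 5*(1/6))))**2 = (4 + (-4 + (-1 + 5/6))/(3 + (-1 + 5/6)))**2 = (4 + (-4 - 1/6)/(3 - 1/6))**2 = (4 - 25/6/(17/6))**2 = (4 + (6/17)*(-25/6))**2 = (4 - 25/17)**2 = (43/17)**2 = 1849/289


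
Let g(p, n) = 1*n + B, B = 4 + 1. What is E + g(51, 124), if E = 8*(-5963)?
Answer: -47575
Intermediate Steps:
B = 5
g(p, n) = 5 + n (g(p, n) = 1*n + 5 = n + 5 = 5 + n)
E = -47704
E + g(51, 124) = -47704 + (5 + 124) = -47704 + 129 = -47575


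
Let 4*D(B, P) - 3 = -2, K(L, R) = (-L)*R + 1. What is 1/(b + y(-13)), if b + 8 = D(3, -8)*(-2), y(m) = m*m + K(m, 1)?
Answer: 2/349 ≈ 0.0057307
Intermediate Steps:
K(L, R) = 1 - L*R (K(L, R) = -L*R + 1 = 1 - L*R)
D(B, P) = ¼ (D(B, P) = ¾ + (¼)*(-2) = ¾ - ½ = ¼)
y(m) = 1 + m² - m (y(m) = m*m + (1 - 1*m*1) = m² + (1 - m) = 1 + m² - m)
b = -17/2 (b = -8 + (¼)*(-2) = -8 - ½ = -17/2 ≈ -8.5000)
1/(b + y(-13)) = 1/(-17/2 + (1 + (-13)² - 1*(-13))) = 1/(-17/2 + (1 + 169 + 13)) = 1/(-17/2 + 183) = 1/(349/2) = 2/349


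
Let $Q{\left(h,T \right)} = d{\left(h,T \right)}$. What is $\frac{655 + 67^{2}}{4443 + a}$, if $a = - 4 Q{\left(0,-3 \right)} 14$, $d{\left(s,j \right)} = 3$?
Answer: $\frac{5144}{4275} \approx 1.2033$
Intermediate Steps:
$Q{\left(h,T \right)} = 3$
$a = -168$ ($a = \left(-4\right) 3 \cdot 14 = \left(-12\right) 14 = -168$)
$\frac{655 + 67^{2}}{4443 + a} = \frac{655 + 67^{2}}{4443 - 168} = \frac{655 + 4489}{4275} = 5144 \cdot \frac{1}{4275} = \frac{5144}{4275}$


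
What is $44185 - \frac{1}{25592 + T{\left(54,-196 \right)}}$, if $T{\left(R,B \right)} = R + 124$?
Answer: $\frac{1138647449}{25770} \approx 44185.0$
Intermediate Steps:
$T{\left(R,B \right)} = 124 + R$
$44185 - \frac{1}{25592 + T{\left(54,-196 \right)}} = 44185 - \frac{1}{25592 + \left(124 + 54\right)} = 44185 - \frac{1}{25592 + 178} = 44185 - \frac{1}{25770} = \frac{1138647449}{25770}$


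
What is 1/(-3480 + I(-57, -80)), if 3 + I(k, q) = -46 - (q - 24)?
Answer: -1/3425 ≈ -0.00029197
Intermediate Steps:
I(k, q) = -25 - q (I(k, q) = -3 + (-46 - (q - 24)) = -3 + (-46 - (-24 + q)) = -3 + (-46 + (24 - q)) = -3 + (-22 - q) = -25 - q)
1/(-3480 + I(-57, -80)) = 1/(-3480 + (-25 - 1*(-80))) = 1/(-3480 + (-25 + 80)) = 1/(-3480 + 55) = 1/(-3425) = -1/3425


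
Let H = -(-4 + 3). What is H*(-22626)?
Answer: -22626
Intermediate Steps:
H = 1 (H = -1*(-1) = 1)
H*(-22626) = 1*(-22626) = -22626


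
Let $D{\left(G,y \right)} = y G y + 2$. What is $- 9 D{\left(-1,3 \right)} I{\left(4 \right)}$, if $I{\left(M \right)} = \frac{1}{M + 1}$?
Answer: $\frac{63}{5} \approx 12.6$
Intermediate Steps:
$D{\left(G,y \right)} = 2 + G y^{2}$ ($D{\left(G,y \right)} = G y y + 2 = G y^{2} + 2 = 2 + G y^{2}$)
$I{\left(M \right)} = \frac{1}{1 + M}$
$- 9 D{\left(-1,3 \right)} I{\left(4 \right)} = \frac{\left(-9\right) \left(2 - 3^{2}\right)}{1 + 4} = \frac{\left(-9\right) \left(2 - 9\right)}{5} = - 9 \left(2 - 9\right) \frac{1}{5} = \left(-9\right) \left(-7\right) \frac{1}{5} = 63 \cdot \frac{1}{5} = \frac{63}{5}$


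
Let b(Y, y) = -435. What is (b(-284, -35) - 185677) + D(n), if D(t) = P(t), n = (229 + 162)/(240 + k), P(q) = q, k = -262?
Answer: -4094855/22 ≈ -1.8613e+5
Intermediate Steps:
n = -391/22 (n = (229 + 162)/(240 - 262) = 391/(-22) = 391*(-1/22) = -391/22 ≈ -17.773)
D(t) = t
(b(-284, -35) - 185677) + D(n) = (-435 - 185677) - 391/22 = -186112 - 391/22 = -4094855/22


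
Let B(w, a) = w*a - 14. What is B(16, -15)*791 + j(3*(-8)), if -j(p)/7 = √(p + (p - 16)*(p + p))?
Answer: -200914 - 14*√474 ≈ -2.0122e+5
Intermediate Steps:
j(p) = -7*√(p + 2*p*(-16 + p)) (j(p) = -7*√(p + (p - 16)*(p + p)) = -7*√(p + (-16 + p)*(2*p)) = -7*√(p + 2*p*(-16 + p)))
B(w, a) = -14 + a*w (B(w, a) = a*w - 14 = -14 + a*w)
B(16, -15)*791 + j(3*(-8)) = (-14 - 15*16)*791 - 7*√1896 = (-14 - 240)*791 - 7*2*√474 = -254*791 - 7*2*√474 = -200914 - 7*2*√474 = -200914 - 14*√474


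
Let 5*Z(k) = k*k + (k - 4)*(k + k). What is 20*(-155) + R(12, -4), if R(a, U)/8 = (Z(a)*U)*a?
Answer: -144524/5 ≈ -28905.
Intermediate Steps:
Z(k) = k²/5 + 2*k*(-4 + k)/5 (Z(k) = (k*k + (k - 4)*(k + k))/5 = (k² + (-4 + k)*(2*k))/5 = (k² + 2*k*(-4 + k))/5 = k²/5 + 2*k*(-4 + k)/5)
R(a, U) = 8*U*a²*(-8 + 3*a)/5 (R(a, U) = 8*(((a*(-8 + 3*a)/5)*U)*a) = 8*((U*a*(-8 + 3*a)/5)*a) = 8*(U*a²*(-8 + 3*a)/5) = 8*U*a²*(-8 + 3*a)/5)
20*(-155) + R(12, -4) = 20*(-155) + (8/5)*(-4)*12²*(-8 + 3*12) = -3100 + (8/5)*(-4)*144*(-8 + 36) = -3100 + (8/5)*(-4)*144*28 = -3100 - 129024/5 = -144524/5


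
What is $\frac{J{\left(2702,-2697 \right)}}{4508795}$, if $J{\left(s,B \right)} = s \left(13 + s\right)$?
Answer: $\frac{1467186}{901759} \approx 1.627$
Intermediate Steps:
$\frac{J{\left(2702,-2697 \right)}}{4508795} = \frac{2702 \left(13 + 2702\right)}{4508795} = 2702 \cdot 2715 \cdot \frac{1}{4508795} = 7335930 \cdot \frac{1}{4508795} = \frac{1467186}{901759}$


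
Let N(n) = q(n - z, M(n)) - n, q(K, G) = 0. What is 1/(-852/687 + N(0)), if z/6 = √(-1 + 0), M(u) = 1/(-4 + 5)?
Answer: -229/284 ≈ -0.80634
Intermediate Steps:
M(u) = 1 (M(u) = 1/1 = 1)
z = 6*I (z = 6*√(-1 + 0) = 6*√(-1) = 6*I ≈ 6.0*I)
N(n) = -n (N(n) = 0 - n = -n)
1/(-852/687 + N(0)) = 1/(-852/687 - 1*0) = 1/(-852*1/687 + 0) = 1/(-284/229 + 0) = 1/(-284/229) = -229/284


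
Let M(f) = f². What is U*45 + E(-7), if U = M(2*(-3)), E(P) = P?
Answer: 1613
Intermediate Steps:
U = 36 (U = (2*(-3))² = (-6)² = 36)
U*45 + E(-7) = 36*45 - 7 = 1620 - 7 = 1613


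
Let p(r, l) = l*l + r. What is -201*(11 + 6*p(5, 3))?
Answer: -19095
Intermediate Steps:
p(r, l) = r + l² (p(r, l) = l² + r = r + l²)
-201*(11 + 6*p(5, 3)) = -201*(11 + 6*(5 + 3²)) = -201*(11 + 6*(5 + 9)) = -201*(11 + 6*14) = -201*(11 + 84) = -201*95 = -19095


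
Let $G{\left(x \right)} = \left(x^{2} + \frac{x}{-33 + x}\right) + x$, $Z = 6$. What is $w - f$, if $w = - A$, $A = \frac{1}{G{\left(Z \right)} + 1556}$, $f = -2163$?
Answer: $\frac{31103931}{14380} \approx 2163.0$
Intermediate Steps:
$G{\left(x \right)} = x + x^{2} + \frac{x}{-33 + x}$ ($G{\left(x \right)} = \left(x^{2} + \frac{x}{-33 + x}\right) + x = x + x^{2} + \frac{x}{-33 + x}$)
$A = \frac{9}{14380}$ ($A = \frac{1}{\frac{6 \left(-32 + 6^{2} - 192\right)}{-33 + 6} + 1556} = \frac{1}{\frac{6 \left(-32 + 36 - 192\right)}{-27} + 1556} = \frac{1}{6 \left(- \frac{1}{27}\right) \left(-188\right) + 1556} = \frac{1}{\frac{376}{9} + 1556} = \frac{1}{\frac{14380}{9}} = \frac{9}{14380} \approx 0.00062587$)
$w = - \frac{9}{14380}$ ($w = \left(-1\right) \frac{9}{14380} = - \frac{9}{14380} \approx -0.00062587$)
$w - f = - \frac{9}{14380} - -2163 = - \frac{9}{14380} + 2163 = \frac{31103931}{14380}$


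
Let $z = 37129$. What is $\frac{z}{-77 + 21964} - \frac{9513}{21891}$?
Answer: $\frac{201526636}{159709439} \approx 1.2618$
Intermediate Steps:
$\frac{z}{-77 + 21964} - \frac{9513}{21891} = \frac{37129}{-77 + 21964} - \frac{9513}{21891} = \frac{37129}{21887} - \frac{3171}{7297} = \frac{201526636}{159709439}$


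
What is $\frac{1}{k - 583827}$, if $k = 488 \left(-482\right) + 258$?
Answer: $- \frac{1}{818785} \approx -1.2213 \cdot 10^{-6}$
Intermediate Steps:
$k = -234958$ ($k = -235216 + 258 = -234958$)
$\frac{1}{k - 583827} = \frac{1}{-234958 - 583827} = \frac{1}{-818785} = - \frac{1}{818785}$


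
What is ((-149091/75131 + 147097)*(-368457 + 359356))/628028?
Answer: -25144687875304/11796092917 ≈ -2131.6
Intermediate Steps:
((-149091/75131 + 147097)*(-368457 + 359356))/628028 = ((-149091*1/75131 + 147097)*(-9101))*(1/628028) = ((-149091/75131 + 147097)*(-9101))*(1/628028) = ((11051395616/75131)*(-9101))*(1/628028) = -100578751501216/75131*1/628028 = -25144687875304/11796092917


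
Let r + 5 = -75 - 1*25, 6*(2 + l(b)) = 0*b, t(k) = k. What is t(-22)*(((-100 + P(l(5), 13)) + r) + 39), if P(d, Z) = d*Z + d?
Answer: 4268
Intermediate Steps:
l(b) = -2 (l(b) = -2 + (0*b)/6 = -2 + (⅙)*0 = -2 + 0 = -2)
P(d, Z) = d + Z*d (P(d, Z) = Z*d + d = d + Z*d)
r = -105 (r = -5 + (-75 - 1*25) = -5 + (-75 - 25) = -5 - 100 = -105)
t(-22)*(((-100 + P(l(5), 13)) + r) + 39) = -22*(((-100 - 2*(1 + 13)) - 105) + 39) = -22*(((-100 - 2*14) - 105) + 39) = -22*(((-100 - 28) - 105) + 39) = -22*((-128 - 105) + 39) = -22*(-233 + 39) = -22*(-194) = 4268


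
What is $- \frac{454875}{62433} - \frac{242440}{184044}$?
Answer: $- \frac{130758295}{15198967} \approx -8.6031$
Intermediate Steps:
$- \frac{454875}{62433} - \frac{242440}{184044} = \left(-454875\right) \frac{1}{62433} - \frac{60610}{46011} = - \frac{151625}{20811} - \frac{60610}{46011} = - \frac{130758295}{15198967}$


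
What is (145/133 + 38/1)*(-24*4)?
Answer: -499104/133 ≈ -3752.7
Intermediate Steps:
(145/133 + 38/1)*(-24*4) = (145*(1/133) + 38*1)*(-96) = (145/133 + 38)*(-96) = (5199/133)*(-96) = -499104/133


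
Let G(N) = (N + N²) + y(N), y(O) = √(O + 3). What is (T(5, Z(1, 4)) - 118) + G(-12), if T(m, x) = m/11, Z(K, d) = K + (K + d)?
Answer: 159/11 + 3*I ≈ 14.455 + 3.0*I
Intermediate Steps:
Z(K, d) = d + 2*K
y(O) = √(3 + O)
G(N) = N + N² + √(3 + N) (G(N) = (N + N²) + √(3 + N) = N + N² + √(3 + N))
T(m, x) = m/11 (T(m, x) = m*(1/11) = m/11)
(T(5, Z(1, 4)) - 118) + G(-12) = ((1/11)*5 - 118) + (-12 + (-12)² + √(3 - 12)) = (5/11 - 118) + (-12 + 144 + √(-9)) = -1293/11 + (-12 + 144 + 3*I) = -1293/11 + (132 + 3*I) = 159/11 + 3*I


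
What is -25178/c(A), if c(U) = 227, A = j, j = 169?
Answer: -25178/227 ≈ -110.92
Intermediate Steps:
A = 169
-25178/c(A) = -25178/227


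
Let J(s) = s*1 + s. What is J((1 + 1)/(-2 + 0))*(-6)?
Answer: 12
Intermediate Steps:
J(s) = 2*s (J(s) = s + s = 2*s)
J((1 + 1)/(-2 + 0))*(-6) = (2*((1 + 1)/(-2 + 0)))*(-6) = (2*(2/(-2)))*(-6) = (2*(2*(-½)))*(-6) = (2*(-1))*(-6) = -2*(-6) = 12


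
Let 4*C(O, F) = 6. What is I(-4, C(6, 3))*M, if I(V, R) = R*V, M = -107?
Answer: 642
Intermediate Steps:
C(O, F) = 3/2 (C(O, F) = (1/4)*6 = 3/2)
I(-4, C(6, 3))*M = ((3/2)*(-4))*(-107) = -6*(-107) = 642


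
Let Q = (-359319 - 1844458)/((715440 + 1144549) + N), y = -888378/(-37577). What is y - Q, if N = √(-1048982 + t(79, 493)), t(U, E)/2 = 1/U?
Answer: 254966596183026095129/10269991386732895895 - 4407554*I*√1636674126/273305250199135 ≈ 24.826 - 0.00065242*I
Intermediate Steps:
t(U, E) = 2/U
N = 2*I*√1636674126/79 (N = √(-1048982 + 2/79) = √(-82869576/79) = 2*I*√1636674126/79 ≈ 1024.2*I)
y = 888378/37577 (y = -888378*(-1/37577) = 888378/37577 ≈ 23.642)
Q = -2203777/(1859989 + 2*I*√1636674126/79) (Q = (-359319 - 1844458)/((715440 + 1144549) + 2*I*√1636674126/79) = -2203777/(1859989 + 2*I*√1636674126/79) ≈ -1.1848 + 0.00065242*I)
y - Q = 888378/37577 - (-323821077297787/273305250199135 + 4407554*I*√1636674126/273305250199135) = 888378/37577 + (323821077297787/273305250199135 - 4407554*I*√1636674126/273305250199135) = 254966596183026095129/10269991386732895895 - 4407554*I*√1636674126/273305250199135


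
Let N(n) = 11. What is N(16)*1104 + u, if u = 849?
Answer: 12993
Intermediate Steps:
N(16)*1104 + u = 11*1104 + 849 = 12144 + 849 = 12993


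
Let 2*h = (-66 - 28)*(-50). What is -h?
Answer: -2350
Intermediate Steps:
h = 2350 (h = ((-66 - 28)*(-50))/2 = (-94*(-50))/2 = (½)*4700 = 2350)
-h = -1*2350 = -2350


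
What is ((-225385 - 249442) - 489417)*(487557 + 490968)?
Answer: -943536860100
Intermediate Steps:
((-225385 - 249442) - 489417)*(487557 + 490968) = (-474827 - 489417)*978525 = -964244*978525 = -943536860100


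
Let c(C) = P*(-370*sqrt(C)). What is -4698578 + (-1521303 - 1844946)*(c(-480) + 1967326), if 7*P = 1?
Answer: -6622513878752 + 4982048520*I*sqrt(30)/7 ≈ -6.6225e+12 + 3.8983e+9*I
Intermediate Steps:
P = 1/7 (P = (1/7)*1 = 1/7 ≈ 0.14286)
c(C) = -370*sqrt(C)/7 (c(C) = (-370*sqrt(C))/7 = -370*sqrt(C)/7)
-4698578 + (-1521303 - 1844946)*(c(-480) + 1967326) = -4698578 + (-1521303 - 1844946)*(-1480*I*sqrt(30)/7 + 1967326) = -4698578 - 3366249*(-1480*I*sqrt(30)/7 + 1967326) = -4698578 - 3366249*(1967326 - 1480*I*sqrt(30)/7) = -4698578 + (-6622509180174 + 4982048520*I*sqrt(30)/7) = -6622513878752 + 4982048520*I*sqrt(30)/7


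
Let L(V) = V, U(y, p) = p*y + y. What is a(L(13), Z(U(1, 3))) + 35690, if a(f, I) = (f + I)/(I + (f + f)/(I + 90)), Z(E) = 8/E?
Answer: 249876/7 ≈ 35697.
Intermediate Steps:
U(y, p) = y + p*y
a(f, I) = (I + f)/(I + 2*f/(90 + I)) (a(f, I) = (I + f)/(I + (2*f)/(90 + I)) = (I + f)/(I + 2*f/(90 + I)))
a(L(13), Z(U(1, 3))) + 35690 = ((8/((1*(1 + 3))))² + 90*(8/((1*(1 + 3)))) + 90*13 + (8/((1*(1 + 3))))*13)/((8/((1*(1 + 3))))² + 2*13 + 90*(8/((1*(1 + 3))))) + 35690 = ((8/((1*4)))² + 90*(8/((1*4))) + 1170 + (8/((1*4)))*13)/((8/((1*4)))² + 26 + 90*(8/((1*4)))) + 35690 = ((8/4)² + 90*(8/4) + 1170 + (8/4)*13)/((8/4)² + 26 + 90*(8/4)) + 35690 = ((8*(¼))² + 90*(8*(¼)) + 1170 + (8*(¼))*13)/((8*(¼))² + 26 + 90*(8*(¼))) + 35690 = (2² + 90*2 + 1170 + 2*13)/(2² + 26 + 90*2) + 35690 = (4 + 180 + 1170 + 26)/(4 + 26 + 180) + 35690 = 1380/210 + 35690 = (1/210)*1380 + 35690 = 46/7 + 35690 = 249876/7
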